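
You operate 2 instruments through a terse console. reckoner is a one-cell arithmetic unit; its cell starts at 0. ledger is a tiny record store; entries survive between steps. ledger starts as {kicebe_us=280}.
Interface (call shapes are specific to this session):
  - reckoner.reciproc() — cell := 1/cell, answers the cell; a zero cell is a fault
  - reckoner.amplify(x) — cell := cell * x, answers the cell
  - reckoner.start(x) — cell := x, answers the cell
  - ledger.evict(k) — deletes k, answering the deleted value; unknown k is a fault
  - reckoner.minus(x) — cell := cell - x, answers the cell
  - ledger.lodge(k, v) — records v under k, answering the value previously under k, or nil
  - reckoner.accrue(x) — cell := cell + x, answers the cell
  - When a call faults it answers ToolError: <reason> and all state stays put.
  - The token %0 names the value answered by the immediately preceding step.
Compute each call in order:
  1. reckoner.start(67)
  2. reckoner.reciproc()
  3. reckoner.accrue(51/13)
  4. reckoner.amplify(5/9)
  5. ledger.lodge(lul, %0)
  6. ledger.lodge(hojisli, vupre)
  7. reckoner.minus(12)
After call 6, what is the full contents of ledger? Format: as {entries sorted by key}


Answer: {hojisli=vupre, kicebe_us=280, lul=17150/7839}

Derivation:
> reckoner.start 67
  67
> reckoner.reciproc
  1/67
> reckoner.accrue 51/13
  3430/871
> reckoner.amplify 5/9
  17150/7839
> ledger.lodge lul %0
  nil
> ledger.lodge hojisli vupre
  nil
> reckoner.minus 12
  -76918/7839


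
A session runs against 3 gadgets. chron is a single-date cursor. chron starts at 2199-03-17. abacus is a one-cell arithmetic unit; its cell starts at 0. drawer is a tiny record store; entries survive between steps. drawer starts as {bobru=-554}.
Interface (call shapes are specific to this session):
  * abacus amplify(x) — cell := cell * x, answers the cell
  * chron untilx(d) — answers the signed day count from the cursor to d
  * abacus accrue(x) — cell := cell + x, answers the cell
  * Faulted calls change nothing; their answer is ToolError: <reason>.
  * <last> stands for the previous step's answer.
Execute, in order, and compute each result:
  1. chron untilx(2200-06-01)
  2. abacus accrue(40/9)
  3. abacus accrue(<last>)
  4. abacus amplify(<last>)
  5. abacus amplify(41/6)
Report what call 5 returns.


·→ chron untilx(d→2200-06-01)
·← 441
·→ abacus accrue(x→40/9)
·← 40/9
·→ abacus accrue(x→<last>)
·← 80/9
·→ abacus amplify(x→<last>)
·← 6400/81
·→ abacus amplify(x→41/6)
·← 131200/243

Answer: 131200/243


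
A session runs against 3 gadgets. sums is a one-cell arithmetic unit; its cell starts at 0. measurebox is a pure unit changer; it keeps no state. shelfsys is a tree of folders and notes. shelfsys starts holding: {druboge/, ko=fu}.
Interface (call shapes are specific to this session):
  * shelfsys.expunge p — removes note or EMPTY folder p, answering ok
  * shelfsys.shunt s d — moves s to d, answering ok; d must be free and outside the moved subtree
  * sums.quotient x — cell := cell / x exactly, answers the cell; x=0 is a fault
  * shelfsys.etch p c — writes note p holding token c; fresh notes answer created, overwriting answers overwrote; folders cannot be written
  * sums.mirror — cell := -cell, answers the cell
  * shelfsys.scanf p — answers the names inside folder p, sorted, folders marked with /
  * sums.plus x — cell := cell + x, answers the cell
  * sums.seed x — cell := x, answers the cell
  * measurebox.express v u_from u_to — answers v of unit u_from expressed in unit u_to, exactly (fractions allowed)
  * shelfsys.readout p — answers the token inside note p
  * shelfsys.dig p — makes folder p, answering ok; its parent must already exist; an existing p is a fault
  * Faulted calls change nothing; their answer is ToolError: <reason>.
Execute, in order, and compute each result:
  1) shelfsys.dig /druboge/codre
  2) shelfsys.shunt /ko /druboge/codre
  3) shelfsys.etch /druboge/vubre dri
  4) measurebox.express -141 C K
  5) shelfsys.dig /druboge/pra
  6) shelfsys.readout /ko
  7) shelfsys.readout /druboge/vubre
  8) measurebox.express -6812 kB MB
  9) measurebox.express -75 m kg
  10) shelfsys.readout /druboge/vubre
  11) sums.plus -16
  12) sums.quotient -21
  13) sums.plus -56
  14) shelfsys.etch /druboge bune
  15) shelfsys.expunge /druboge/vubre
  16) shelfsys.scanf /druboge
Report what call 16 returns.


Answer: [codre/, pra/]

Derivation:
$ dig p=/druboge/codre
:: ok
$ shunt s=/ko d=/druboge/codre
:: ToolError: exists
$ etch p=/druboge/vubre c=dri
:: created
$ express v=-141 u_from=C u_to=K
:: 2643/20
$ dig p=/druboge/pra
:: ok
$ readout p=/ko
:: fu
$ readout p=/druboge/vubre
:: dri
$ express v=-6812 u_from=kB u_to=MB
:: -1703/250
$ express v=-75 u_from=m u_to=kg
:: ToolError: incompatible units
$ readout p=/druboge/vubre
:: dri
$ plus x=-16
:: -16
$ quotient x=-21
:: 16/21
$ plus x=-56
:: -1160/21
$ etch p=/druboge c=bune
:: ToolError: is a directory
$ expunge p=/druboge/vubre
:: ok
$ scanf p=/druboge
:: [codre/, pra/]


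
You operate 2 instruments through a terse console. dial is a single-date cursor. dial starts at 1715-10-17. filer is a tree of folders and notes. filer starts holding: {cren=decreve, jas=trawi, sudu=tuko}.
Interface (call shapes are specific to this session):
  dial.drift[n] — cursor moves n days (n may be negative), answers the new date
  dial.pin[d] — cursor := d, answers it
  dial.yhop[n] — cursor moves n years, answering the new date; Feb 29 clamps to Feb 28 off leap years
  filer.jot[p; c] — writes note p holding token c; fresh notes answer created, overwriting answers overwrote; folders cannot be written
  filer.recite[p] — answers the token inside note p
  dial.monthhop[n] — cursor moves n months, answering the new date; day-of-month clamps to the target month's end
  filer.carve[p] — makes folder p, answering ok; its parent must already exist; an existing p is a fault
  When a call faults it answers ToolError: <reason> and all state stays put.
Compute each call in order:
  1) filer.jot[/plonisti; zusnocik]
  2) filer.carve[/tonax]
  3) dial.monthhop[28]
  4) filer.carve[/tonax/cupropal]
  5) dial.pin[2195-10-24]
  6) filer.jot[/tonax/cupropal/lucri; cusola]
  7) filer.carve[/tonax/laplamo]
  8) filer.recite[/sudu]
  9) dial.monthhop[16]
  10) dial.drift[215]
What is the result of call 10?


Answer: 2197-09-27

Derivation:
Invoking filer.jot using p=/plonisti, c=zusnocik, and observe created.
Calling filer.carve using p=/tonax, giving ok.
Calling dial.monthhop using n=28: 1718-02-17.
Using filer.carve using p=/tonax/cupropal, and get ok.
Now I run dial.pin using d=2195-10-24, giving 2195-10-24.
Invoking filer.jot using p=/tonax/cupropal/lucri, c=cusola, and see created.
Using filer.carve using p=/tonax/laplamo, and see ok.
Then filer.recite using p=/sudu, and observe tuko.
I call dial.monthhop using n=16, giving 2197-02-24.
I invoke dial.drift using n=215, and observe 2197-09-27.


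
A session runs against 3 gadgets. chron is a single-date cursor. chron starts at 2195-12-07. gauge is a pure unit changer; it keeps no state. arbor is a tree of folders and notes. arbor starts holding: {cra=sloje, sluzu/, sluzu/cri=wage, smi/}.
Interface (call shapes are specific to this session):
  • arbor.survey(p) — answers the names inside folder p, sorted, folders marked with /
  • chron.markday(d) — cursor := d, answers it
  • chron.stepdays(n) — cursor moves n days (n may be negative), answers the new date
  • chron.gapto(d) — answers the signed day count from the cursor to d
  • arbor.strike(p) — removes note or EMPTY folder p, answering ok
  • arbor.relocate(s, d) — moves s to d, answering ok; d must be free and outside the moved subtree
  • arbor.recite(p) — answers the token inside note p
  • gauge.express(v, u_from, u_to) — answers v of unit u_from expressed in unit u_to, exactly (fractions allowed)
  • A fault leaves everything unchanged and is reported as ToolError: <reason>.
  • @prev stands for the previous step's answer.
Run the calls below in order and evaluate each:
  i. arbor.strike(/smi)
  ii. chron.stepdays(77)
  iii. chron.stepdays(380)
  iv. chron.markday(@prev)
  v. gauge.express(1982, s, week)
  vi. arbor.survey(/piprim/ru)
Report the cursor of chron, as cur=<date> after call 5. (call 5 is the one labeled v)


Answer: cur=2197-03-08

Derivation:
==> strike(p=/smi)
<== ok
==> stepdays(n=77)
<== 2196-02-22
==> stepdays(n=380)
<== 2197-03-08
==> markday(d=@prev)
<== 2197-03-08
==> express(v=1982, u_from=s, u_to=week)
<== 991/302400
==> survey(p=/piprim/ru)
<== ToolError: not found


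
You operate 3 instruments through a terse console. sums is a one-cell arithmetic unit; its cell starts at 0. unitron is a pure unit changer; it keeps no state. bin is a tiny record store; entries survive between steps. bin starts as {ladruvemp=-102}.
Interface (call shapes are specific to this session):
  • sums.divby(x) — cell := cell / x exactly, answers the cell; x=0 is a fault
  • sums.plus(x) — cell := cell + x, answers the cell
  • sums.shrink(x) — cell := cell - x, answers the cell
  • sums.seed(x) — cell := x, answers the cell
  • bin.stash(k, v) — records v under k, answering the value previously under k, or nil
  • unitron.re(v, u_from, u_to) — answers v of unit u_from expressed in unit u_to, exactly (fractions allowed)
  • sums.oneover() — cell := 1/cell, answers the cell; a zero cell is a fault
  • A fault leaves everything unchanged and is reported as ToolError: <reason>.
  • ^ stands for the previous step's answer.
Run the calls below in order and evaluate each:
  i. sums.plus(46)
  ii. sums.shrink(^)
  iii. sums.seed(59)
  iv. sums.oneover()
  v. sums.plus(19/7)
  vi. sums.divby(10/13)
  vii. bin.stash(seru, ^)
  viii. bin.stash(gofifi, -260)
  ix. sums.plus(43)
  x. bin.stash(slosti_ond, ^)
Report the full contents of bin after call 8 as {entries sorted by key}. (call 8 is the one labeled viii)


Answer: {gofifi=-260, ladruvemp=-102, seru=7332/2065}

Derivation:
[in] sums.plus x='46'
= 46
[in] sums.shrink x='^'
= 0
[in] sums.seed x='59'
= 59
[in] sums.oneover
= 1/59
[in] sums.plus x='19/7'
= 1128/413
[in] sums.divby x='10/13'
= 7332/2065
[in] bin.stash k='seru' v='^'
= nil
[in] bin.stash k='gofifi' v='-260'
= nil
[in] sums.plus x='43'
= 96127/2065
[in] bin.stash k='slosti_ond' v='^'
= nil


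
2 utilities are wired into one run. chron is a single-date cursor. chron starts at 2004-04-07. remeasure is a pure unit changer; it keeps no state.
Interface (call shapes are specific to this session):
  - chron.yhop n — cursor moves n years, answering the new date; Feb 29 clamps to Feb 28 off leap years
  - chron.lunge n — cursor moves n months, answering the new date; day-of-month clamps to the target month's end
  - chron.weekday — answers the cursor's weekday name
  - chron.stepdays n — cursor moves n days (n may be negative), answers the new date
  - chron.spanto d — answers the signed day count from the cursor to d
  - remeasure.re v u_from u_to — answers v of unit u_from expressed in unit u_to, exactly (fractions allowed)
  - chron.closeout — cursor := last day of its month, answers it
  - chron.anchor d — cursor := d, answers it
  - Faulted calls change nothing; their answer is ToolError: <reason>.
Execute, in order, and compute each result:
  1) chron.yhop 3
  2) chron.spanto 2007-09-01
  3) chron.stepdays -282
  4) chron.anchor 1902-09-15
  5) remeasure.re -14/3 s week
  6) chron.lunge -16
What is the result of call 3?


% yhop n=3
  2007-04-07
% spanto d=2007-09-01
  147
% stepdays n=-282
  2006-06-29
% anchor d=1902-09-15
  1902-09-15
% re v=-14/3 u_from=s u_to=week
  -1/129600
% lunge n=-16
  1901-05-15

Answer: 2006-06-29


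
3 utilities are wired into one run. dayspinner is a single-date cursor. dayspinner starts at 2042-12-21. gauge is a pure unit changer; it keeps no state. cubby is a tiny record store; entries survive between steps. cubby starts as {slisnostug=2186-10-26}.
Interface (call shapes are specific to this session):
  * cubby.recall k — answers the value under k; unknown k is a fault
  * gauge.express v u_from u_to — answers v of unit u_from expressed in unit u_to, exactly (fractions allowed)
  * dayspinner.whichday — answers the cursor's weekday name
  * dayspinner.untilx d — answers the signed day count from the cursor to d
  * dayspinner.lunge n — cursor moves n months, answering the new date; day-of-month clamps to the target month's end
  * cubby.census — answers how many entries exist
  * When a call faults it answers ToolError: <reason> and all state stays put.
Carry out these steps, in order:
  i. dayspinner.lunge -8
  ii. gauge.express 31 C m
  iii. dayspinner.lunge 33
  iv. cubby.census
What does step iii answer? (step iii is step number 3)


# 1. lunge(n='-8') ~> 2042-04-21
# 2. express(v='31', u_from='C', u_to='m') ~> ToolError: incompatible units
# 3. lunge(n='33') ~> 2045-01-21
# 4. census() ~> 1

Answer: 2045-01-21


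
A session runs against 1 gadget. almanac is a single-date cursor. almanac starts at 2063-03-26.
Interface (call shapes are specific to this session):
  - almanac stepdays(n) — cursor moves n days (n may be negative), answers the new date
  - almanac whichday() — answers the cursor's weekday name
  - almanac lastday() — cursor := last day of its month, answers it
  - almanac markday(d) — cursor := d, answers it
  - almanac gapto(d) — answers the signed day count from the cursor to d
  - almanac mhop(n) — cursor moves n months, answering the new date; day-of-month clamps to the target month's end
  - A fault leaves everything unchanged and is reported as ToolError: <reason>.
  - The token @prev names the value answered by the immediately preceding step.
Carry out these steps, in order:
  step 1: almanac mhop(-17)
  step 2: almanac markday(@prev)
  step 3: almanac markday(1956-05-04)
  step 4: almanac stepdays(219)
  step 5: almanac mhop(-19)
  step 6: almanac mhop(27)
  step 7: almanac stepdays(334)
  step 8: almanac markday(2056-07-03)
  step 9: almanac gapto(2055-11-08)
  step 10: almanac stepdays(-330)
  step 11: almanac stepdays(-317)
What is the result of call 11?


! almanac mhop(n: -17) ~> 2061-10-26
! almanac markday(d: @prev) ~> 2061-10-26
! almanac markday(d: 1956-05-04) ~> 1956-05-04
! almanac stepdays(n: 219) ~> 1956-12-09
! almanac mhop(n: -19) ~> 1955-05-09
! almanac mhop(n: 27) ~> 1957-08-09
! almanac stepdays(n: 334) ~> 1958-07-09
! almanac markday(d: 2056-07-03) ~> 2056-07-03
! almanac gapto(d: 2055-11-08) ~> -238
! almanac stepdays(n: -330) ~> 2055-08-08
! almanac stepdays(n: -317) ~> 2054-09-25

Answer: 2054-09-25


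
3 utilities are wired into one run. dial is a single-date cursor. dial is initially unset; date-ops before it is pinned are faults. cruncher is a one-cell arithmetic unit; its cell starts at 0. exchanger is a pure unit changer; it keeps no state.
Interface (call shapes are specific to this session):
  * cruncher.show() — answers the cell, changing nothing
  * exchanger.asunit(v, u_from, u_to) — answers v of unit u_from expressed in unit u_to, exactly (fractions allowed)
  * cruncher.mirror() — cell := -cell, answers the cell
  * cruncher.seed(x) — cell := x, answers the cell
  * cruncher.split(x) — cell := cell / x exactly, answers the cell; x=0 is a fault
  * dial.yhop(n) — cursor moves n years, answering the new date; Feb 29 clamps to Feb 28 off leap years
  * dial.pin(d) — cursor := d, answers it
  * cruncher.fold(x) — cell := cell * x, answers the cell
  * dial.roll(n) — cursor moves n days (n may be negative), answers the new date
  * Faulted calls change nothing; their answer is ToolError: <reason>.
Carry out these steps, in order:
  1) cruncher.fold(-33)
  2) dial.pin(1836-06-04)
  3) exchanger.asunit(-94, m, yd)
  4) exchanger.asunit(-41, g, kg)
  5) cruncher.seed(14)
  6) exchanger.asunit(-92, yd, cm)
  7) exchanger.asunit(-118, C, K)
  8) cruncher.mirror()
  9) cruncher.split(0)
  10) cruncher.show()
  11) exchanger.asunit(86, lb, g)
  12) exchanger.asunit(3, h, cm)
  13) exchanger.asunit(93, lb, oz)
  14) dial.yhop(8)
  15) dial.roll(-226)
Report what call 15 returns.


> fold x='-33'
  0
> pin d='1836-06-04'
  1836-06-04
> asunit v='-94' u_from='m' u_to='yd'
  -117500/1143
> asunit v='-41' u_from='g' u_to='kg'
  -41/1000
> seed x='14'
  14
> asunit v='-92' u_from='yd' u_to='cm'
  -210312/25
> asunit v='-118' u_from='C' u_to='K'
  3103/20
> mirror
  -14
> split x='0'
  ToolError: division by zero
> show
  -14
> asunit v='86' u_from='lb' u_to='g'
  1950447191/50000
> asunit v='3' u_from='h' u_to='cm'
  ToolError: incompatible units
> asunit v='93' u_from='lb' u_to='oz'
  1488
> yhop n='8'
  1844-06-04
> roll n='-226'
  1843-10-22

Answer: 1843-10-22


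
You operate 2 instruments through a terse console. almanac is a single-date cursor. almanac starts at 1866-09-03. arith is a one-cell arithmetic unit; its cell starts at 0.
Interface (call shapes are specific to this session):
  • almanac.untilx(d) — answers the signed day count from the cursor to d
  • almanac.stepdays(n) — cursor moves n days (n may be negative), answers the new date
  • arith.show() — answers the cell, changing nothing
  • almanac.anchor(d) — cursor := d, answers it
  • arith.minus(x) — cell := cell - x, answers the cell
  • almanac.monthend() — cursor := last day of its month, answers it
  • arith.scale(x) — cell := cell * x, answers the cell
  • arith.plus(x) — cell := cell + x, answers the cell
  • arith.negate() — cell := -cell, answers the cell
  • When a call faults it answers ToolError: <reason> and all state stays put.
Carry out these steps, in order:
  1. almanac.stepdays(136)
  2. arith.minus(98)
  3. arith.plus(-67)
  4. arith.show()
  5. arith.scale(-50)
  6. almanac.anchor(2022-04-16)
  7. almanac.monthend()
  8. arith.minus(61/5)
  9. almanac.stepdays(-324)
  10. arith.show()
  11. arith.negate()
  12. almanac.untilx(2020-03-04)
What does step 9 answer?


CALL almanac.stepdays[136]
RET  1867-01-17
CALL arith.minus[98]
RET  -98
CALL arith.plus[-67]
RET  -165
CALL arith.show[]
RET  -165
CALL arith.scale[-50]
RET  8250
CALL almanac.anchor[2022-04-16]
RET  2022-04-16
CALL almanac.monthend[]
RET  2022-04-30
CALL arith.minus[61/5]
RET  41189/5
CALL almanac.stepdays[-324]
RET  2021-06-10
CALL arith.show[]
RET  41189/5
CALL arith.negate[]
RET  -41189/5
CALL almanac.untilx[2020-03-04]
RET  -463

Answer: 2021-06-10


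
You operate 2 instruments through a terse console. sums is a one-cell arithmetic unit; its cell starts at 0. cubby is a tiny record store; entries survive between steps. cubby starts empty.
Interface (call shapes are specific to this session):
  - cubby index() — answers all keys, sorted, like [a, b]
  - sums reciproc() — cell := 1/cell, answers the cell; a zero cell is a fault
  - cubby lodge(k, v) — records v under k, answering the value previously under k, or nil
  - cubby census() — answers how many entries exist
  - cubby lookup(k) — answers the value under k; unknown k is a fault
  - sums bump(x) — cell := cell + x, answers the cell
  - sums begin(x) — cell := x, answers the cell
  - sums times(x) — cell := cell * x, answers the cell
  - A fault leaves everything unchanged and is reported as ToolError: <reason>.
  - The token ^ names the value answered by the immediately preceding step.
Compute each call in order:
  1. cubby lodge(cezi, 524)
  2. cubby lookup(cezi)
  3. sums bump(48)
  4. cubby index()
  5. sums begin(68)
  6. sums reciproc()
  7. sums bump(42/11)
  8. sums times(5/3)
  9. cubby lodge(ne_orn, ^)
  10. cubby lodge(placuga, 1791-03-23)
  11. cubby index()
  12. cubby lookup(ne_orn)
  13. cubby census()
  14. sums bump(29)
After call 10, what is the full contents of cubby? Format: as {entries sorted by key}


Answer: {cezi=524, ne_orn=14335/2244, placuga=1791-03-23}

Derivation:
CALL cubby lodge[k=cezi; v=524]
RET  nil
CALL cubby lookup[k=cezi]
RET  524
CALL sums bump[x=48]
RET  48
CALL cubby index[]
RET  [cezi]
CALL sums begin[x=68]
RET  68
CALL sums reciproc[]
RET  1/68
CALL sums bump[x=42/11]
RET  2867/748
CALL sums times[x=5/3]
RET  14335/2244
CALL cubby lodge[k=ne_orn; v=^]
RET  nil
CALL cubby lodge[k=placuga; v=1791-03-23]
RET  nil
CALL cubby index[]
RET  [cezi, ne_orn, placuga]
CALL cubby lookup[k=ne_orn]
RET  14335/2244
CALL cubby census[]
RET  3
CALL sums bump[x=29]
RET  79411/2244


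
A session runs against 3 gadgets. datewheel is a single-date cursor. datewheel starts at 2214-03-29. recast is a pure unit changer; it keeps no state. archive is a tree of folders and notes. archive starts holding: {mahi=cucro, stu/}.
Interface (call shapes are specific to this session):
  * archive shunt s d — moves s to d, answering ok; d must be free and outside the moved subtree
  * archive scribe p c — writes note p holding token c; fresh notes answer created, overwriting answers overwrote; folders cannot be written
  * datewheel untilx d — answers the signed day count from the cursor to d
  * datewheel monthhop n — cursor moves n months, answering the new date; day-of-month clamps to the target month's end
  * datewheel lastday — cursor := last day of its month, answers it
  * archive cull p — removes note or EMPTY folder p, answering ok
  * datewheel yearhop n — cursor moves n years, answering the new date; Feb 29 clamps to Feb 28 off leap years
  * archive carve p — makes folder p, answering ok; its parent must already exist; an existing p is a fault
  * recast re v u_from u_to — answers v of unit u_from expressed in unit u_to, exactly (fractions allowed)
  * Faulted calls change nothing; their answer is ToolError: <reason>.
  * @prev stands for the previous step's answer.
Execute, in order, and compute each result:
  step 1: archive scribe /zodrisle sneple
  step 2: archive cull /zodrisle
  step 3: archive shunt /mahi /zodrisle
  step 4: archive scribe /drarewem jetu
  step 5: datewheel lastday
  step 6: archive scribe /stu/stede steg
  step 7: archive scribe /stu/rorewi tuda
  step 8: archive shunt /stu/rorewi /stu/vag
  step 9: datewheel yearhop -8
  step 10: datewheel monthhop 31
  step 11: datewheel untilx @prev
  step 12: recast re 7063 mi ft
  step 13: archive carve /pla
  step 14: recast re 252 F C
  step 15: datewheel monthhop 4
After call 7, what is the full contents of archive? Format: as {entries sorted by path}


I call archive scribe(p→/zodrisle, c→sneple), and get created.
Then archive cull(p→/zodrisle), — result: ok.
Using archive shunt(s→/mahi, d→/zodrisle), → ok.
Calling archive scribe(p→/drarewem, c→jetu), which returns created.
I try datewheel lastday(), and get 2214-03-31.
I use archive scribe(p→/stu/stede, c→steg), → created.
Then archive scribe(p→/stu/rorewi, c→tuda), and get created.
Then archive shunt(s→/stu/rorewi, d→/stu/vag), → ok.
I run datewheel yearhop(n→-8), and see 2206-03-31.
Now I run datewheel monthhop(n→31), which returns 2208-10-31.
Now I run datewheel untilx(d→@prev), which returns 0.
I call recast re(v→7063, u_from→mi, u_to→ft), yielding 37292640.
Invoking archive carve(p→/pla), and see ok.
Now I run recast re(v→252, u_from→F, u_to→C), and observe 1100/9.
I try datewheel monthhop(n→4), giving 2209-02-28.

Answer: {drarewem=jetu, stu/, stu/rorewi=tuda, stu/stede=steg, zodrisle=cucro}


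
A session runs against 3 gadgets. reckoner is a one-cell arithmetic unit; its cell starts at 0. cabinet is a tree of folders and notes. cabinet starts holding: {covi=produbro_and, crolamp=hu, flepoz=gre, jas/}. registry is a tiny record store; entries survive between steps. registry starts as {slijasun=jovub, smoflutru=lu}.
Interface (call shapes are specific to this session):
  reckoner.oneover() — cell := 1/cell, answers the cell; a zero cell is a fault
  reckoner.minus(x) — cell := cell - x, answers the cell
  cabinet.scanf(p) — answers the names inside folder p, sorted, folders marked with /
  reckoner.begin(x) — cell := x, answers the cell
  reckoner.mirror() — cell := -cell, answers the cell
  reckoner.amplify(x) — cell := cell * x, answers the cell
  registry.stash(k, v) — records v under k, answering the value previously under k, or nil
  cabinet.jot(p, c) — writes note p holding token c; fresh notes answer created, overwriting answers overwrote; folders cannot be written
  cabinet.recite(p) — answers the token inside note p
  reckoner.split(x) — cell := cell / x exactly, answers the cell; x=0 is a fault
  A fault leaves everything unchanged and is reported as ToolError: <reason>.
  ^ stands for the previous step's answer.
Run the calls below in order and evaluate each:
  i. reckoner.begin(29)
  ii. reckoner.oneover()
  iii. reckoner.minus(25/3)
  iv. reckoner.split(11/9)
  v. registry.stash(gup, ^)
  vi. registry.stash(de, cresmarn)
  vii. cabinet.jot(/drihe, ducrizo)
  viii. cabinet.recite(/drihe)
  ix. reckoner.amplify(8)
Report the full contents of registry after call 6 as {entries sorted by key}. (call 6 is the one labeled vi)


I try reckoner.begin on x='29', which returns 29.
I run reckoner.oneover(), giving 1/29.
Then reckoner.minus on x='25/3', and see -722/87.
I use reckoner.split on x='11/9', giving -2166/319.
Next I call registry.stash on k='gup', v='^': nil.
Using registry.stash on k='de', v='cresmarn', → nil.
I use cabinet.jot on p='/drihe', c='ducrizo', — result: created.
Now I run cabinet.recite on p='/drihe', → ducrizo.
I try reckoner.amplify on x='8', and get -17328/319.

Answer: {de=cresmarn, gup=-2166/319, slijasun=jovub, smoflutru=lu}


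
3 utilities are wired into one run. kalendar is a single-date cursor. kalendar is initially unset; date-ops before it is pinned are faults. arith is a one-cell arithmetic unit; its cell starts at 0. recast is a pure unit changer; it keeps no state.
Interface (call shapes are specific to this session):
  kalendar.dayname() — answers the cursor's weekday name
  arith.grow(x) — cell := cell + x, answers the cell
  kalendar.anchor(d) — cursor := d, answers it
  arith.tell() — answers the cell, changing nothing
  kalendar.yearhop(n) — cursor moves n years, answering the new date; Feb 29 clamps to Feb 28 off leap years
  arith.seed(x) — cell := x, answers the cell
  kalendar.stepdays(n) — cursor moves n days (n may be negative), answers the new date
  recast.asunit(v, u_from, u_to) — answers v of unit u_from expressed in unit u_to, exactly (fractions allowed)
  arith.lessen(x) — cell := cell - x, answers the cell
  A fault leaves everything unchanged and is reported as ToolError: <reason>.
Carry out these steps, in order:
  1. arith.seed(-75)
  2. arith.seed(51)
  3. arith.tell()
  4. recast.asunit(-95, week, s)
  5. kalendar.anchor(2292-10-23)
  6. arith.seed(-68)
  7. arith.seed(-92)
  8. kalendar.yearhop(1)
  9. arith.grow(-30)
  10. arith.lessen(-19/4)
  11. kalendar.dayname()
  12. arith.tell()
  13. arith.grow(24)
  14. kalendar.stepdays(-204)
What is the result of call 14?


// arith.seed(x=-75) -> -75
// arith.seed(x=51) -> 51
// arith.tell() -> 51
// recast.asunit(v=-95, u_from=week, u_to=s) -> -57456000
// kalendar.anchor(d=2292-10-23) -> 2292-10-23
// arith.seed(x=-68) -> -68
// arith.seed(x=-92) -> -92
// kalendar.yearhop(n=1) -> 2293-10-23
// arith.grow(x=-30) -> -122
// arith.lessen(x=-19/4) -> -469/4
// kalendar.dayname() -> Monday
// arith.tell() -> -469/4
// arith.grow(x=24) -> -373/4
// kalendar.stepdays(n=-204) -> 2293-04-02

Answer: 2293-04-02


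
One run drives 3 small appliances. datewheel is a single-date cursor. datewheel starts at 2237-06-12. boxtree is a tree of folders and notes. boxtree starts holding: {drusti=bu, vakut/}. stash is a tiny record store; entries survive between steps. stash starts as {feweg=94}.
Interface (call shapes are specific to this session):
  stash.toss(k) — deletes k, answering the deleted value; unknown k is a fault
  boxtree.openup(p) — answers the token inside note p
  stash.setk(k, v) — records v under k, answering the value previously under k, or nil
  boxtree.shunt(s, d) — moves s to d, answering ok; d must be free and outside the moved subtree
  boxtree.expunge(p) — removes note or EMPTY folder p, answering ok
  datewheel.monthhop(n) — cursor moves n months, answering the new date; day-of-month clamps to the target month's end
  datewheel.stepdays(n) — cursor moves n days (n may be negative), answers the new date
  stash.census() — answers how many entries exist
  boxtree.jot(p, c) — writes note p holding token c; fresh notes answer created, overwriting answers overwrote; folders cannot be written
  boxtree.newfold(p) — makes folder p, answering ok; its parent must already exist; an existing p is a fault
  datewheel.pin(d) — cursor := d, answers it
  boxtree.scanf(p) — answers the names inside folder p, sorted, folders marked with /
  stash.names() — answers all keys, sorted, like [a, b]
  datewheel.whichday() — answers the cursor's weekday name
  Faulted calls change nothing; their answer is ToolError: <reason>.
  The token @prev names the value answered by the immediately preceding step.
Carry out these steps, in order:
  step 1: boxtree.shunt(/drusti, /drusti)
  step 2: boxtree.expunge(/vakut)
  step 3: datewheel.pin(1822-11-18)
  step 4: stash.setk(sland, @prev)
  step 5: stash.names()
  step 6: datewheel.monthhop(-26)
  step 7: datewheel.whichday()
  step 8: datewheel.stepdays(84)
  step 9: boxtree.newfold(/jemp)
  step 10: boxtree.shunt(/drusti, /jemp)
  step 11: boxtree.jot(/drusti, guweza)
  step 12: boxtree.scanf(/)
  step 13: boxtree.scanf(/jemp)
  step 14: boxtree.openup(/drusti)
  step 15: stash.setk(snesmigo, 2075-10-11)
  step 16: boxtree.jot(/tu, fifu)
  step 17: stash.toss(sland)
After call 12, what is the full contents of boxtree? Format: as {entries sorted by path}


→ shunt(s→/drusti, d→/drusti)
← ToolError: exists
→ expunge(p→/vakut)
← ok
→ pin(d→1822-11-18)
← 1822-11-18
→ setk(k→sland, v→@prev)
← nil
→ names()
← [feweg, sland]
→ monthhop(n→-26)
← 1820-09-18
→ whichday()
← Monday
→ stepdays(n→84)
← 1820-12-11
→ newfold(p→/jemp)
← ok
→ shunt(s→/drusti, d→/jemp)
← ToolError: exists
→ jot(p→/drusti, c→guweza)
← overwrote
→ scanf(p→/)
← [drusti, jemp/]
→ scanf(p→/jemp)
← []
→ openup(p→/drusti)
← guweza
→ setk(k→snesmigo, v→2075-10-11)
← nil
→ jot(p→/tu, c→fifu)
← created
→ toss(k→sland)
← 1822-11-18

Answer: {drusti=guweza, jemp/}


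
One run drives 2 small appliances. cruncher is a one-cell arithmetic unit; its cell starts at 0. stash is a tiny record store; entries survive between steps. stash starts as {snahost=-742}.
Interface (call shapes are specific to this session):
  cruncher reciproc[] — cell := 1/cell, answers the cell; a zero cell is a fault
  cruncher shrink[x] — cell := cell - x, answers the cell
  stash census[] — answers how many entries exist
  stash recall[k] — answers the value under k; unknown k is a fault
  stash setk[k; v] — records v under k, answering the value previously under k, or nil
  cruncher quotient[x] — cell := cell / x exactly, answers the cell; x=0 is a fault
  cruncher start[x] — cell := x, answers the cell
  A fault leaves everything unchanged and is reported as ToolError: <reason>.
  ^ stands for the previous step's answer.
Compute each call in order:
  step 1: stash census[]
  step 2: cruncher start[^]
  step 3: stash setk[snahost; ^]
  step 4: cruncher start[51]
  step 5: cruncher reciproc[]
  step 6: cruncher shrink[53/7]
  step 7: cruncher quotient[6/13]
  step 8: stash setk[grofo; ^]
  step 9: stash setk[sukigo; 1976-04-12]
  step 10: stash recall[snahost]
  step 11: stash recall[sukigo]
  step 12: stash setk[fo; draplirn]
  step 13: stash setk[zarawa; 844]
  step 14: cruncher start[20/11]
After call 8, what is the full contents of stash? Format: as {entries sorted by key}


Answer: {grofo=-17524/1071, snahost=1}

Derivation:
# stash census() : 1
# cruncher start(x=^) : 1
# stash setk(k=snahost, v=^) : -742
# cruncher start(x=51) : 51
# cruncher reciproc() : 1/51
# cruncher shrink(x=53/7) : -2696/357
# cruncher quotient(x=6/13) : -17524/1071
# stash setk(k=grofo, v=^) : nil
# stash setk(k=sukigo, v=1976-04-12) : nil
# stash recall(k=snahost) : 1
# stash recall(k=sukigo) : 1976-04-12
# stash setk(k=fo, v=draplirn) : nil
# stash setk(k=zarawa, v=844) : nil
# cruncher start(x=20/11) : 20/11


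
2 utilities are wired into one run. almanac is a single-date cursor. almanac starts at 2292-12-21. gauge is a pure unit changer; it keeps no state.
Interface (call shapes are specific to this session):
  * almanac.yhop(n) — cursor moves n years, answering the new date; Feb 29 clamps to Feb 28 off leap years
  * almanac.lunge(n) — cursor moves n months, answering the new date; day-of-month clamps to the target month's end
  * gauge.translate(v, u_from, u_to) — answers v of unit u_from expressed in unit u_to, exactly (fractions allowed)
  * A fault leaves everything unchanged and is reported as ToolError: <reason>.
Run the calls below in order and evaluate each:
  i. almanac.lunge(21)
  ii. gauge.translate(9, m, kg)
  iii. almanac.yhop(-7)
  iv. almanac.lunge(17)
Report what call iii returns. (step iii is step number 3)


Then almanac.lunge with n='21': 2294-09-21.
Invoking gauge.translate with v='9', u_from='m', u_to='kg', and observe ToolError: incompatible units.
I use almanac.yhop with n='-7', — result: 2287-09-21.
Next I call almanac.lunge with n='17', → 2289-02-21.

Answer: 2287-09-21


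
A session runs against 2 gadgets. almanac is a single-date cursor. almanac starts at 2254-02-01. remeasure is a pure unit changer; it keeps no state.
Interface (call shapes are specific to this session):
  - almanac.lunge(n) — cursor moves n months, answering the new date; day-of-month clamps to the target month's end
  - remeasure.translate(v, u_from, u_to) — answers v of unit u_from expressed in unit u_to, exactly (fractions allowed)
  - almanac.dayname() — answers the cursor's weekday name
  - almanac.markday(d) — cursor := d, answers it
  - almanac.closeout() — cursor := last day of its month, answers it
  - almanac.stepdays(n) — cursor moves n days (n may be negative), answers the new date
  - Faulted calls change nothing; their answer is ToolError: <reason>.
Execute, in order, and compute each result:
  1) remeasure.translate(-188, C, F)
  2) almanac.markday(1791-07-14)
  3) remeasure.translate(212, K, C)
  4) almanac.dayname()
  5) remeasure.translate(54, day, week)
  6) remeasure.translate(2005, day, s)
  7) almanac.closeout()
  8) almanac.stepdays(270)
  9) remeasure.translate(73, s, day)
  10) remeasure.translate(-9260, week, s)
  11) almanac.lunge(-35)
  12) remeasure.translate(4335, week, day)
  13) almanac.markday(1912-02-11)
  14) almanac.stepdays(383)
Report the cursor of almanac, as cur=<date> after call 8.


Answer: cur=1792-04-26

Derivation:
>> remeasure.translate(v='-188', u_from='C', u_to='F')
<< -1532/5
>> almanac.markday(d='1791-07-14')
<< 1791-07-14
>> remeasure.translate(v='212', u_from='K', u_to='C')
<< -1223/20
>> almanac.dayname()
<< Thursday
>> remeasure.translate(v='54', u_from='day', u_to='week')
<< 54/7
>> remeasure.translate(v='2005', u_from='day', u_to='s')
<< 173232000
>> almanac.closeout()
<< 1791-07-31
>> almanac.stepdays(n='270')
<< 1792-04-26
>> remeasure.translate(v='73', u_from='s', u_to='day')
<< 73/86400
>> remeasure.translate(v='-9260', u_from='week', u_to='s')
<< -5600448000
>> almanac.lunge(n='-35')
<< 1789-05-26
>> remeasure.translate(v='4335', u_from='week', u_to='day')
<< 30345
>> almanac.markday(d='1912-02-11')
<< 1912-02-11
>> almanac.stepdays(n='383')
<< 1913-02-28


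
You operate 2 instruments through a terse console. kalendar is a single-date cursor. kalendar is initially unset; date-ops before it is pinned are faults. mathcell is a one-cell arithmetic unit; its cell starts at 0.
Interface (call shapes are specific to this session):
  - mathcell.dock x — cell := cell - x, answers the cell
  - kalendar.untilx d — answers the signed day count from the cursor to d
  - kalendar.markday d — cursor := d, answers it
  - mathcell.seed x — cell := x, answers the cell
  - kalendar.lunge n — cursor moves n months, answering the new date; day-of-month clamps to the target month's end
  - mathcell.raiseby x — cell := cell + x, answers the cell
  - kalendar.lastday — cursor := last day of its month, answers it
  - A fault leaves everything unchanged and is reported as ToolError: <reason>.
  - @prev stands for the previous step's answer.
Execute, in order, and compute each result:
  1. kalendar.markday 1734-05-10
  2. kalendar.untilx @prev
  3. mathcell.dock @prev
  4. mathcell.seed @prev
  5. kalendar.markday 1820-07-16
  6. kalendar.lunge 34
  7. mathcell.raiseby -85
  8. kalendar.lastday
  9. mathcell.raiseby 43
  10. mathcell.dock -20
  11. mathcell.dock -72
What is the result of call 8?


Answer: 1823-05-31

Derivation:
// kalendar.markday(d→1734-05-10) => 1734-05-10
// kalendar.untilx(d→@prev) => 0
// mathcell.dock(x→@prev) => 0
// mathcell.seed(x→@prev) => 0
// kalendar.markday(d→1820-07-16) => 1820-07-16
// kalendar.lunge(n→34) => 1823-05-16
// mathcell.raiseby(x→-85) => -85
// kalendar.lastday() => 1823-05-31
// mathcell.raiseby(x→43) => -42
// mathcell.dock(x→-20) => -22
// mathcell.dock(x→-72) => 50


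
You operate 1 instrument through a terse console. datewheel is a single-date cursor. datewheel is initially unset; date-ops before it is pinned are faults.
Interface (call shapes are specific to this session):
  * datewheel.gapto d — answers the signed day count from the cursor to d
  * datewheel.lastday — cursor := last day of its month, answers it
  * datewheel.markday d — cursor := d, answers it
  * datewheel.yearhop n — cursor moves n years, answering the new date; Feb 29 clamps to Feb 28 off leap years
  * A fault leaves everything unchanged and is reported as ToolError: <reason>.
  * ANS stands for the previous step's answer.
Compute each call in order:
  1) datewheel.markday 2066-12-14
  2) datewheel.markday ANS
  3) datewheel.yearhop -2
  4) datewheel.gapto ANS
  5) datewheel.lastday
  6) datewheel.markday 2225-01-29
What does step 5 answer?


Answer: 2064-12-31

Derivation:
Using datewheel.markday on d: 2066-12-14, and get 2066-12-14.
I invoke datewheel.markday on d: ANS: 2066-12-14.
Invoking datewheel.yearhop on n: -2, — result: 2064-12-14.
Calling datewheel.gapto on d: ANS, and get 0.
Calling datewheel.lastday: 2064-12-31.
I use datewheel.markday on d: 2225-01-29, → 2225-01-29.


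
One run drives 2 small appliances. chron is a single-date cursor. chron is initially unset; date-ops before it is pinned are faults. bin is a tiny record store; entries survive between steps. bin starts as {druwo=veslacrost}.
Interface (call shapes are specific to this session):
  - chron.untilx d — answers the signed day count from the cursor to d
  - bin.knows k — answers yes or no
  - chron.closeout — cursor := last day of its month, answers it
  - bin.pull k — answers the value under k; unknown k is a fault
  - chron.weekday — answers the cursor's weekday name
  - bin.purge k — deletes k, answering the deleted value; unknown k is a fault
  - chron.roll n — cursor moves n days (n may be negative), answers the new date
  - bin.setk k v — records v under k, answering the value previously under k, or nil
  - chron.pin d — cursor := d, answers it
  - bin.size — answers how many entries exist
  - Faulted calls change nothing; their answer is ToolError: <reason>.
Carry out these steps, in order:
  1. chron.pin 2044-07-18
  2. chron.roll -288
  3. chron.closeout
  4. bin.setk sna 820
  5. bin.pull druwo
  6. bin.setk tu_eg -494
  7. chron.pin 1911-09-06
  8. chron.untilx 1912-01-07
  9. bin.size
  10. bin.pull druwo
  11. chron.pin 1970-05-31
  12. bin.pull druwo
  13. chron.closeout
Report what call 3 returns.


Answer: 2043-10-31

Derivation:
-- 1. chron.pin(2044-07-18) == 2044-07-18
-- 2. chron.roll(-288) == 2043-10-04
-- 3. chron.closeout() == 2043-10-31
-- 4. bin.setk(sna, 820) == nil
-- 5. bin.pull(druwo) == veslacrost
-- 6. bin.setk(tu_eg, -494) == nil
-- 7. chron.pin(1911-09-06) == 1911-09-06
-- 8. chron.untilx(1912-01-07) == 123
-- 9. bin.size() == 3
-- 10. bin.pull(druwo) == veslacrost
-- 11. chron.pin(1970-05-31) == 1970-05-31
-- 12. bin.pull(druwo) == veslacrost
-- 13. chron.closeout() == 1970-05-31
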